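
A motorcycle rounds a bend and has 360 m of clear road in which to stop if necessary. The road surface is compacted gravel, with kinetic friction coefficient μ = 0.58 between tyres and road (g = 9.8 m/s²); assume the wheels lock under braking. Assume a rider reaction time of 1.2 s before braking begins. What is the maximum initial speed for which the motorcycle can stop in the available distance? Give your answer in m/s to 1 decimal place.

a = μg = 0.58 × 9.8 = 5.684 m/s².
Stopping distance: v·t_r + v²/(2a) = 360 with t_r = 1.2 s and a = 5.684 m/s².
So v² + 13.642 v − 4092.48 = 0.
Positive root: v = −a·t_r + √((a·t_r)² + 2a·d) = −6.821 + √(46.526 + 4092.48) = 57.5141 m/s.

Maximum speed ≈ 57.5 m/s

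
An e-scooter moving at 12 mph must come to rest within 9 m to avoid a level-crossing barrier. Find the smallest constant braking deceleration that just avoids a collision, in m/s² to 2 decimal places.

Required deceleration ≈ 1.60 m/s²

12 mph × 0.44704 = 5.3645 m/s.
v² = 2a·d ⇒ a = v²/(2d) = 5.3645² / (2 × 9.000) = 28.778 / 18.000 = 1.5988 m/s².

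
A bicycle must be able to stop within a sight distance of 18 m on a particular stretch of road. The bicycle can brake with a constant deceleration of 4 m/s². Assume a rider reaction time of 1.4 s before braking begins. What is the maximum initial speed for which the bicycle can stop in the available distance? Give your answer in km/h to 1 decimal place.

Maximum speed ≈ 27.5 km/h

Stopping distance: v·t_r + v²/(2a) = 18 with t_r = 1.4 s and a = 4.000 m/s².
So v² + 11.200 v − 144.00 = 0.
Positive root: v = −a·t_r + √((a·t_r)² + 2a·d) = −5.600 + √(31.360 + 144.00) = 7.6424 m/s.
7.6424 m/s × 3.6 = 27.513 km/h.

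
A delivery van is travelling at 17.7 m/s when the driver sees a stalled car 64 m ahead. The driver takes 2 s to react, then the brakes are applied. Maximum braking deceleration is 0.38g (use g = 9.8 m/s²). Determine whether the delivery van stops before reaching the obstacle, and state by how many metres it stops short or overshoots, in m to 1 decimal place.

a = 0.38 × 9.8 = 3.724 m/s².
Reaction distance = 17.7000 × 2 = 35.400 m.
Braking distance = v²/(2a) = 313.290 / 7.448 = 42.064 m.
Total stopping distance = 35.400 + 42.064 = 77.464 m, vs 64 m available — it cannot stop in time and overshoots by 77.464 − 64 = 13.464 m.

No — it overshoots by 13.5 m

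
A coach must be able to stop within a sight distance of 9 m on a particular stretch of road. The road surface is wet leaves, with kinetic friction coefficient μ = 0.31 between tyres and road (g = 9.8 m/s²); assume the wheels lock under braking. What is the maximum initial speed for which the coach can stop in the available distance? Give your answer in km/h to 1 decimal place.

Maximum speed ≈ 26.6 km/h

a = μg = 0.31 × 9.8 = 3.038 m/s².
v²/(2a) = d ⇒ v = √(2 × 3.038 × 9) = √54.68 = 7.3946 m/s.
7.3946 m/s × 3.6 = 26.621 km/h.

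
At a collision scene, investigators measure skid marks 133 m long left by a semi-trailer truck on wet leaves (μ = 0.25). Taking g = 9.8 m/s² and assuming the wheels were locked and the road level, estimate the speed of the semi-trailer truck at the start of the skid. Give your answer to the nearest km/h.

Initial speed ≈ 92 km/h

Deceleration a = μg = 0.25 × 9.8 = 2.450 m/s².
v = √(2a·d) = √(2 × 2.450 × 133) = √651.700 = 25.5284 m/s.
= 25.5284 × 3.6 = 91.902 km/h.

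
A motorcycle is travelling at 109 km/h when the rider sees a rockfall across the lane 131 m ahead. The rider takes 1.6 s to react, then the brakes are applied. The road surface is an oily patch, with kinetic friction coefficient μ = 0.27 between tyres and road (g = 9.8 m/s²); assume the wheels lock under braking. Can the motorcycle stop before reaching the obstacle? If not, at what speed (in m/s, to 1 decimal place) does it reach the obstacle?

109 km/h ÷ 3.6 = 30.2778 m/s.
a = μg = 0.27 × 9.8 = 2.646 m/s².
Reaction distance = 30.2778 × 1.6 = 48.444 m.
Braking distance needed to stop: v²/(2a) = 916.745 / 5.292 = 173.232 m, so total needed = 48.444 + 173.232 = 221.676 m > 131 m — it cannot stop.
Distance remaining when braking begins: 131 − 48.444 = 82.556 m.
v² = v₀² − 2a·d = 916.745 − 2 × 2.646 × 82.556 = 479.859 m²/s².
v = √479.859 = 21.906 m/s.

No — it strikes the obstacle at 21.9 m/s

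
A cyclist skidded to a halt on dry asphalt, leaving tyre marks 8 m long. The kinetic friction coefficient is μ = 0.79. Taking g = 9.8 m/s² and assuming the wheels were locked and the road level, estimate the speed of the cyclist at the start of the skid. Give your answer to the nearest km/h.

Initial speed ≈ 40 km/h

Deceleration a = μg = 0.79 × 9.8 = 7.742 m/s².
v = √(2a·d) = √(2 × 7.742 × 8) = √123.872 = 11.1298 m/s.
= 11.1298 × 3.6 = 40.067 km/h.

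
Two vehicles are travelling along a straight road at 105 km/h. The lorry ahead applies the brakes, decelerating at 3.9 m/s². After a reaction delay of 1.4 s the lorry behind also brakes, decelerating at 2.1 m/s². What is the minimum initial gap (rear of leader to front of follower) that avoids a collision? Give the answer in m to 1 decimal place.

105 km/h ÷ 3.6 = 29.1667 m/s.
Leader travels v²/(2a_L) = 850.696 / 7.800 = 109.064 m before stopping.
Follower covers v·t_r = 29.1667 × 1.4 = 40.833 m while reacting, then v²/(2a_F) = 850.696 / 4.200 = 202.547 m while braking, for a total of 40.833 + 202.547 = 243.380 m.
Since a_F ≤ a_L and the follower starts braking later, the follower is never slower than the leader, so the closest approach is when both have stopped.
Minimum gap = 243.380 − 109.064 = 134.316 m.

Minimum gap ≈ 134.3 m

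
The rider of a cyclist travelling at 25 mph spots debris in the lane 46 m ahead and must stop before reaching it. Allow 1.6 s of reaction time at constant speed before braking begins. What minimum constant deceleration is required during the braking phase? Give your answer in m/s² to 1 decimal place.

25 mph × 0.44704 = 11.1760 m/s.
Distance covered during reaction = 11.1760 × 1.6 = 17.882 m.
Distance available for braking: 46 − 17.882 = 28.118 m.
v² = 2a·d ⇒ a = v²/(2d) = 11.1760² / (2 × 28.118) = 124.903 / 56.236 = 2.2211 m/s².

Required deceleration ≈ 2.2 m/s²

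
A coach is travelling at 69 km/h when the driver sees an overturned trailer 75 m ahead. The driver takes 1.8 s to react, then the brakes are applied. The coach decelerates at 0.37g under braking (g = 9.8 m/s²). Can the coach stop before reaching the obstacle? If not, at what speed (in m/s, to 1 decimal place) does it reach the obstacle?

No — it strikes the obstacle at 8.6 m/s

69 km/h ÷ 3.6 = 19.1667 m/s.
a = 0.37 × 9.8 = 3.626 m/s².
Reaction distance = 19.1667 × 1.8 = 34.500 m.
Braking distance needed to stop: v²/(2a) = 367.362 / 7.252 = 50.657 m, so total needed = 34.500 + 50.657 = 85.157 m > 75 m — it cannot stop.
Distance remaining when braking begins: 75 − 34.500 = 40.500 m.
v² = v₀² − 2a·d = 367.362 − 2 × 3.626 × 40.500 = 73.656 m²/s².
v = √73.656 = 8.582 m/s.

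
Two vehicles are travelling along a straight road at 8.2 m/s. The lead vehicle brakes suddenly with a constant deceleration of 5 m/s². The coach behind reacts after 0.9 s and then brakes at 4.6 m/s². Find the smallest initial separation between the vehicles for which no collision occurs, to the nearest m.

Leader travels v²/(2a_L) = 67.240 / 10.000 = 6.724 m before stopping.
Follower covers v·t_r = 8.2000 × 0.9 = 7.380 m while reacting, then v²/(2a_F) = 67.240 / 9.200 = 7.309 m while braking, for a total of 7.380 + 7.309 = 14.689 m.
Since a_F ≤ a_L and the follower starts braking later, the follower is never slower than the leader, so the closest approach is when both have stopped.
Minimum gap = 14.689 − 6.724 = 7.965 m.

Minimum gap ≈ 8 m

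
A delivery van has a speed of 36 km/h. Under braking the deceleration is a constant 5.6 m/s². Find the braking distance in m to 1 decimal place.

Braking distance ≈ 8.9 m

36 km/h ÷ 3.6 = 10.0000 m/s.
Braking distance = v²/(2a) = 10.0000² / (2 × 5.600) = 100.000 / 11.200 = 8.929 m.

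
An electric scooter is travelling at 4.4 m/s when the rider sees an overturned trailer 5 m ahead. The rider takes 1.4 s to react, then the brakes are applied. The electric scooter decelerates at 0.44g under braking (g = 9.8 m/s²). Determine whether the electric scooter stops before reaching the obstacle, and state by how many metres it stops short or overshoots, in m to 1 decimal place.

No — it overshoots by 3.4 m

a = 0.44 × 9.8 = 4.312 m/s².
Reaction distance = 4.4000 × 1.4 = 6.160 m.
Braking distance = v²/(2a) = 19.360 / 8.624 = 2.245 m.
Total stopping distance = 6.160 + 2.245 = 8.405 m, vs 5 m available — it cannot stop in time and overshoots by 8.405 − 5 = 3.405 m.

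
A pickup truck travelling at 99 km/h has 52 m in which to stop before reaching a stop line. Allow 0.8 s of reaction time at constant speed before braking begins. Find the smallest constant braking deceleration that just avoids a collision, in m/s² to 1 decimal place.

Required deceleration ≈ 12.6 m/s²

99 km/h ÷ 3.6 = 27.5000 m/s.
Distance covered during reaction = 27.5000 × 0.8 = 22.000 m.
Distance available for braking: 52 − 22.000 = 30.000 m.
v² = 2a·d ⇒ a = v²/(2d) = 27.5000² / (2 × 30.000) = 756.250 / 60.000 = 12.6042 m/s².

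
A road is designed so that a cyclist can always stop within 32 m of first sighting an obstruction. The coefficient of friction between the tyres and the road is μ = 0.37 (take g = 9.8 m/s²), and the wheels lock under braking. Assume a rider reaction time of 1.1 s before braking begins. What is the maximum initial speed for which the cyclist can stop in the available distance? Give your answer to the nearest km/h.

Maximum speed ≈ 42 km/h

a = μg = 0.37 × 9.8 = 3.626 m/s².
Stopping distance: v·t_r + v²/(2a) = 32 with t_r = 1.1 s and a = 3.626 m/s².
So v² + 7.977 v − 232.06 = 0.
Positive root: v = −a·t_r + √((a·t_r)² + 2a·d) = −3.989 + √(15.912 + 232.06) = 11.7581 m/s.
11.7581 m/s × 3.6 = 42.329 km/h.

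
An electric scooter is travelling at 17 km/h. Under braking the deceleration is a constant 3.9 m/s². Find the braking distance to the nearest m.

17 km/h ÷ 3.6 = 4.7222 m/s.
Braking distance = v²/(2a) = 4.7222² / (2 × 3.900) = 22.299 / 7.800 = 2.859 m.

Braking distance ≈ 3 m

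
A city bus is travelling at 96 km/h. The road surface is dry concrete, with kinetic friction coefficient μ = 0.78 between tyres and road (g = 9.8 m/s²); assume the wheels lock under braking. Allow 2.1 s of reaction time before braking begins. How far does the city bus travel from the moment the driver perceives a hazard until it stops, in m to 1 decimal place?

96 km/h ÷ 3.6 = 26.6667 m/s.
a = μg = 0.78 × 9.8 = 7.644 m/s².
Reaction distance = v·t_r = 26.6667 × 2.1 = 56.000 m.
Braking distance = v²/(2a) = 26.6667² / (2 × 7.644) = 711.113 / 15.288 = 46.514 m.
Total = 56.000 + 46.514 = 102.514 m.

Total stopping distance ≈ 102.5 m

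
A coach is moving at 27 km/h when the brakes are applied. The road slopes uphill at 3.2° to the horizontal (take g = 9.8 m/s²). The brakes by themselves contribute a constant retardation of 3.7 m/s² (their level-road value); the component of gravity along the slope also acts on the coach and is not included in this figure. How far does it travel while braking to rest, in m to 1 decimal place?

Braking distance ≈ 6.6 m

27 km/h ÷ 3.6 = 7.5000 m/s.
Gravity along the uphill slope adds to the braking deceleration: a_eff = 3.700 + 9.8·sin 3.2° = 3.700 + 0.547 = 4.247 m/s².
Braking distance = v²/(2a) = 7.5000² / (2 × 4.247) = 56.250 / 8.494 = 6.622 m.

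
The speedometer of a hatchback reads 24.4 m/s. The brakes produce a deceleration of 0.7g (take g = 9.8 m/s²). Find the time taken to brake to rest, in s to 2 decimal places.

Braking time ≈ 3.56 s

a = 0.7 × 9.8 = 6.860 m/s².
Braking time = v/a = 24.4000 / 6.860 = 3.557 s.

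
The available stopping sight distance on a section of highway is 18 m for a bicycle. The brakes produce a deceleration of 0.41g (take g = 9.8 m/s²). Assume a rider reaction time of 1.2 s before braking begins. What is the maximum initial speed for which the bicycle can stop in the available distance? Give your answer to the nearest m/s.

Maximum speed ≈ 8 m/s

a = 0.41 × 9.8 = 4.018 m/s².
Stopping distance: v·t_r + v²/(2a) = 18 with t_r = 1.2 s and a = 4.018 m/s².
So v² + 9.643 v − 144.65 = 0.
Positive root: v = −a·t_r + √((a·t_r)² + 2a·d) = −4.822 + √(23.252 + 144.65) = 8.1357 m/s.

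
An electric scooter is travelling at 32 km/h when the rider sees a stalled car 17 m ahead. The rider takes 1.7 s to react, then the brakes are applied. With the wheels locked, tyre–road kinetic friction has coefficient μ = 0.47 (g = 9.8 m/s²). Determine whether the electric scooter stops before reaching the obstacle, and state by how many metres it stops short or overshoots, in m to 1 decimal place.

32 km/h ÷ 3.6 = 8.8889 m/s.
a = μg = 0.47 × 9.8 = 4.606 m/s².
Reaction distance = 8.8889 × 1.7 = 15.111 m.
Braking distance = v²/(2a) = 79.013 / 9.212 = 8.577 m.
Total stopping distance = 15.111 + 8.577 = 23.688 m, vs 17 m available — it cannot stop in time and overshoots by 23.688 − 17 = 6.688 m.

No — it overshoots by 6.7 m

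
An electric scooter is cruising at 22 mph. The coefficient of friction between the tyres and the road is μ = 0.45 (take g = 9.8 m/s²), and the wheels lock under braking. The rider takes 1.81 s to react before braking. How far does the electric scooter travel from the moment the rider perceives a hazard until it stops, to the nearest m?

22 mph × 0.44704 = 9.8349 m/s.
a = μg = 0.45 × 9.8 = 4.410 m/s².
Reaction distance = v·t_r = 9.8349 × 1.81 = 17.801 m.
Braking distance = v²/(2a) = 9.8349² / (2 × 4.410) = 96.725 / 8.820 = 10.967 m.
Total = 17.801 + 10.967 = 28.768 m.

Total stopping distance ≈ 29 m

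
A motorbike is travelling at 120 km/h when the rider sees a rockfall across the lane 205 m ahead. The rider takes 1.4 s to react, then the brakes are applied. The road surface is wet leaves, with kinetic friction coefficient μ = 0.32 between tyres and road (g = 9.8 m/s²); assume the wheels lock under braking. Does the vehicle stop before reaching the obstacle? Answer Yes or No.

120 km/h ÷ 3.6 = 33.3333 m/s.
a = μg = 0.32 × 9.8 = 3.136 m/s².
Reaction distance = 33.3333 × 1.4 = 46.667 m.
Braking distance = v²/(2a) = 1111.109 / 6.272 = 177.154 m.
Total stopping distance = 46.667 + 177.154 = 223.821 m, vs 205 m available — it cannot stop in time and overshoots by 223.821 − 205 = 18.821 m.

No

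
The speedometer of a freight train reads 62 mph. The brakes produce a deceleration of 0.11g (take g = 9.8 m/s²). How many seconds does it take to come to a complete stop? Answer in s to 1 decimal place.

62 mph × 0.44704 = 27.7165 m/s.
a = 0.11 × 9.8 = 1.078 m/s².
Braking time = v/a = 27.7165 / 1.078 = 25.711 s.

Braking time ≈ 25.7 s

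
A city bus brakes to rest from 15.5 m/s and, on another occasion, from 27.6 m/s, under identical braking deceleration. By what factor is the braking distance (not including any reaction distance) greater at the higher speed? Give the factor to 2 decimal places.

Factor ≈ 3.17

Braking distance d = v²/(2a), so with a fixed, d ∝ v².
Factor = (27.6/15.5)² = 1.7806² = 3.1705.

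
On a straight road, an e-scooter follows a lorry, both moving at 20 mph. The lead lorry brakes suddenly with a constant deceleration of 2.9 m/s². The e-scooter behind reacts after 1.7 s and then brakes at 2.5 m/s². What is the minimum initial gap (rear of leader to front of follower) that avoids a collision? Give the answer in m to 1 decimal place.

20 mph × 0.44704 = 8.9408 m/s.
Leader travels v²/(2a_L) = 79.938 / 5.800 = 13.782 m before stopping.
Follower covers v·t_r = 8.9408 × 1.7 = 15.199 m while reacting, then v²/(2a_F) = 79.938 / 5.000 = 15.988 m while braking, for a total of 15.199 + 15.988 = 31.187 m.
Since a_F ≤ a_L and the follower starts braking later, the follower is never slower than the leader, so the closest approach is when both have stopped.
Minimum gap = 31.187 − 13.782 = 17.405 m.

Minimum gap ≈ 17.4 m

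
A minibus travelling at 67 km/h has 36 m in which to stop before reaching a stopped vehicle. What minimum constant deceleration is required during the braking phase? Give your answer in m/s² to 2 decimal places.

Required deceleration ≈ 4.81 m/s²

67 km/h ÷ 3.6 = 18.6111 m/s.
v² = 2a·d ⇒ a = v²/(2d) = 18.6111² / (2 × 36.000) = 346.373 / 72.000 = 4.8107 m/s².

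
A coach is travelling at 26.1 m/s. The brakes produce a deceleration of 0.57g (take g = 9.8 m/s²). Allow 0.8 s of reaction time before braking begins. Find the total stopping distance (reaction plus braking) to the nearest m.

a = 0.57 × 9.8 = 5.586 m/s².
Reaction distance = v·t_r = 26.1000 × 0.8 = 20.880 m.
Braking distance = v²/(2a) = 26.1000² / (2 × 5.586) = 681.210 / 11.172 = 60.975 m.
Total = 20.880 + 60.975 = 81.855 m.

Total stopping distance ≈ 82 m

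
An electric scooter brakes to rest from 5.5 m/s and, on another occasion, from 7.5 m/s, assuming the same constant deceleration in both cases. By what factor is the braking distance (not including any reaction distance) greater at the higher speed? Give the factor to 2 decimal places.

Factor ≈ 1.86

Braking distance d = v²/(2a), so with a fixed, d ∝ v².
Factor = (7.5/5.5)² = 1.3636² = 1.8594.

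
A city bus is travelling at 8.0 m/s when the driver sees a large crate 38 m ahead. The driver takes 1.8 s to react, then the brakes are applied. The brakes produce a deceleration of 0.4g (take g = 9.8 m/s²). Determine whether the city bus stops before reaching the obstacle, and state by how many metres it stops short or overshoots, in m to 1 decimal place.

Yes — it stops 15.4 m short of the obstacle

a = 0.4 × 9.8 = 3.920 m/s².
Reaction distance = 8.0000 × 1.8 = 14.400 m.
Braking distance = v²/(2a) = 64.000 / 7.840 = 8.163 m.
Total stopping distance = 14.400 + 8.163 = 22.563 m, vs 38 m available — it stops with 38 − 22.563 = 15.437 m to spare.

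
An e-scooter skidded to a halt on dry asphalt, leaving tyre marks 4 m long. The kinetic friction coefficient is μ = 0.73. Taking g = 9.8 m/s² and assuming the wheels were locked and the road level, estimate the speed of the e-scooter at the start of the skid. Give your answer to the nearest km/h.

Deceleration a = μg = 0.73 × 9.8 = 7.154 m/s².
v = √(2a·d) = √(2 × 7.154 × 4) = √57.232 = 7.5652 m/s.
= 7.5652 × 3.6 = 27.235 km/h.

Initial speed ≈ 27 km/h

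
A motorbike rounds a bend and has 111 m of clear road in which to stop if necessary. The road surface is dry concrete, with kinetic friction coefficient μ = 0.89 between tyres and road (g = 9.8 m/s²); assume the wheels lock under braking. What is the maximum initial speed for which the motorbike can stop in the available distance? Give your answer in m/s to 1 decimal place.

Maximum speed ≈ 44.0 m/s

a = μg = 0.89 × 9.8 = 8.722 m/s².
v²/(2a) = d ⇒ v = √(2 × 8.722 × 111) = √1936.28 = 44.0032 m/s.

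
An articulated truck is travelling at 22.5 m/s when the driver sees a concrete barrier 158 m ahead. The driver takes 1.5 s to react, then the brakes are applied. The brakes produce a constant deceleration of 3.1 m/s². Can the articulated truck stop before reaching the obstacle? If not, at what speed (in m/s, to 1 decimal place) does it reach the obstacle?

Reaction distance = 22.5000 × 1.5 = 33.750 m.
Braking distance = v²/(2a) = 506.250 / 6.200 = 81.653 m.
Total stopping distance = 33.750 + 81.653 = 115.403 m, vs 158 m available — it stops with 158 − 115.403 = 42.597 m to spare.

Yes — it stops about 42.6 m short of the obstacle, so it never reaches it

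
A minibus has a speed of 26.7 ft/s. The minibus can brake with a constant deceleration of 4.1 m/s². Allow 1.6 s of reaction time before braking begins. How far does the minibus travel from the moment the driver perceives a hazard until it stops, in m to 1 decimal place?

Total stopping distance ≈ 21.1 m

26.7 ft/s × 0.3048 = 8.1382 m/s.
Reaction distance = v·t_r = 8.1382 × 1.6 = 13.021 m.
Braking distance = v²/(2a) = 8.1382² / (2 × 4.100) = 66.230 / 8.200 = 8.077 m.
Total = 13.021 + 8.077 = 21.098 m.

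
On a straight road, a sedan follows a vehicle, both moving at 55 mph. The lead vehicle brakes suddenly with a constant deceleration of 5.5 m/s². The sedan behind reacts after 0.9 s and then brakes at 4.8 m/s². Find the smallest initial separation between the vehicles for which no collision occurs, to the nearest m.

55 mph × 0.44704 = 24.5872 m/s.
Leader travels v²/(2a_L) = 604.530 / 11.000 = 54.957 m before stopping.
Follower covers v·t_r = 24.5872 × 0.9 = 22.128 m while reacting, then v²/(2a_F) = 604.530 / 9.600 = 62.972 m while braking, for a total of 22.128 + 62.972 = 85.100 m.
Since a_F ≤ a_L and the follower starts braking later, the follower is never slower than the leader, so the closest approach is when both have stopped.
Minimum gap = 85.100 − 54.957 = 30.143 m.

Minimum gap ≈ 30 m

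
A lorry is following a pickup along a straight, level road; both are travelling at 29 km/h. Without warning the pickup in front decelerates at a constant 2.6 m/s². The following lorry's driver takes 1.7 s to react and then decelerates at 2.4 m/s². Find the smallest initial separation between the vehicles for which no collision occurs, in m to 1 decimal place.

29 km/h ÷ 3.6 = 8.0556 m/s.
Leader travels v²/(2a_L) = 64.893 / 5.200 = 12.479 m before stopping.
Follower covers v·t_r = 8.0556 × 1.7 = 13.695 m while reacting, then v²/(2a_F) = 64.893 / 4.800 = 13.519 m while braking, for a total of 13.695 + 13.519 = 27.214 m.
Since a_F ≤ a_L and the follower starts braking later, the follower is never slower than the leader, so the closest approach is when both have stopped.
Minimum gap = 27.214 − 12.479 = 14.735 m.

Minimum gap ≈ 14.7 m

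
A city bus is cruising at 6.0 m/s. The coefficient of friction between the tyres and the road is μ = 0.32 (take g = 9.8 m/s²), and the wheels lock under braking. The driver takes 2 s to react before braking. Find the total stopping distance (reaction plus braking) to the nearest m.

a = μg = 0.32 × 9.8 = 3.136 m/s².
Reaction distance = v·t_r = 6.0000 × 2 = 12.000 m.
Braking distance = v²/(2a) = 6.0000² / (2 × 3.136) = 36.000 / 6.272 = 5.740 m.
Total = 12.000 + 5.740 = 17.740 m.

Total stopping distance ≈ 18 m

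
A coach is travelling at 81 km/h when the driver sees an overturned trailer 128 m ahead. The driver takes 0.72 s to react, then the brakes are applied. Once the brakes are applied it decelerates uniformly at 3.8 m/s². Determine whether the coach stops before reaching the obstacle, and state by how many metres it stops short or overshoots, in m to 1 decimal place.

Yes — it stops 45.2 m short of the obstacle

81 km/h ÷ 3.6 = 22.5000 m/s.
Reaction distance = 22.5000 × 0.72 = 16.200 m.
Braking distance = v²/(2a) = 506.250 / 7.600 = 66.612 m.
Total stopping distance = 16.200 + 66.612 = 82.812 m, vs 128 m available — it stops with 128 − 82.812 = 45.188 m to spare.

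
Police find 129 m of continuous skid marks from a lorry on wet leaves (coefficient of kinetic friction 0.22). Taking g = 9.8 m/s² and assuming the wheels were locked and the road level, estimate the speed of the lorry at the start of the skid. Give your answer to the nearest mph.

Deceleration a = μg = 0.22 × 9.8 = 2.156 m/s².
v = √(2a·d) = √(2 × 2.156 × 129) = √556.248 = 23.5849 m/s.
= 23.5849 ÷ 0.44704 = 52.758 mph.

Initial speed ≈ 53 mph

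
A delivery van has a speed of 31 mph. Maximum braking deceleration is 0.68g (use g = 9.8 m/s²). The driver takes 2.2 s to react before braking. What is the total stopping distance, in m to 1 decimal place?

31 mph × 0.44704 = 13.8582 m/s.
a = 0.68 × 9.8 = 6.664 m/s².
Reaction distance = v·t_r = 13.8582 × 2.2 = 30.488 m.
Braking distance = v²/(2a) = 13.8582² / (2 × 6.664) = 192.050 / 13.328 = 14.410 m.
Total = 30.488 + 14.410 = 44.898 m.

Total stopping distance ≈ 44.9 m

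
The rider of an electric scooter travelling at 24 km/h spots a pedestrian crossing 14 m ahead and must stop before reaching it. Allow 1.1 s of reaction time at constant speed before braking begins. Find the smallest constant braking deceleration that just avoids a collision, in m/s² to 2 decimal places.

Required deceleration ≈ 3.33 m/s²

24 km/h ÷ 3.6 = 6.6667 m/s.
Distance covered during reaction = 6.6667 × 1.1 = 7.333 m.
Distance available for braking: 14 − 7.333 = 6.667 m.
v² = 2a·d ⇒ a = v²/(2d) = 6.6667² / (2 × 6.667) = 44.445 / 13.334 = 3.3332 m/s².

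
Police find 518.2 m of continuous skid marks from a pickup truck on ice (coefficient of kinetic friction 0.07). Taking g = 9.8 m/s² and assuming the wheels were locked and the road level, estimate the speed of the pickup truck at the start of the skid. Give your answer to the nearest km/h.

Initial speed ≈ 96 km/h

Deceleration a = μg = 0.07 × 9.8 = 0.686 m/s².
v = √(2a·d) = √(2 × 0.686 × 518.2) = √710.970 = 26.6640 m/s.
= 26.6640 × 3.6 = 95.990 km/h.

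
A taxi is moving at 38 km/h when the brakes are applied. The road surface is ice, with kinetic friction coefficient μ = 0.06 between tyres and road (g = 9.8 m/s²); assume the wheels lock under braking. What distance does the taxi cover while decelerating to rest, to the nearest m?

38 km/h ÷ 3.6 = 10.5556 m/s.
a = μg = 0.06 × 9.8 = 0.588 m/s².
Braking distance = v²/(2a) = 10.5556² / (2 × 0.588) = 111.421 / 1.176 = 94.746 m.

Braking distance ≈ 95 m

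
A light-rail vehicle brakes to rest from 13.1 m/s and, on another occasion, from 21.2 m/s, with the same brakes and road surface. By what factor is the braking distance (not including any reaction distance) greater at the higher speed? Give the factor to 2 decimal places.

Braking distance d = v²/(2a), so with a fixed, d ∝ v².
Factor = (21.2/13.1)² = 1.6183² = 2.6189.

Factor ≈ 2.62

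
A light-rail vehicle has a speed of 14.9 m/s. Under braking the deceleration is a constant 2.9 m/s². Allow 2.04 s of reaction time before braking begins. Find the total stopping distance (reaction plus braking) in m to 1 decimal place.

Reaction distance = v·t_r = 14.9000 × 2.04 = 30.396 m.
Braking distance = v²/(2a) = 14.9000² / (2 × 2.900) = 222.010 / 5.800 = 38.278 m.
Total = 30.396 + 38.278 = 68.674 m.

Total stopping distance ≈ 68.7 m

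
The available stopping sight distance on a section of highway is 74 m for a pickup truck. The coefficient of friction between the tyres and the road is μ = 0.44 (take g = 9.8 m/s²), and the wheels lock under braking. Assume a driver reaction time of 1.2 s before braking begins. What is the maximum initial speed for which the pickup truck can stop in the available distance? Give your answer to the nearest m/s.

a = μg = 0.44 × 9.8 = 4.312 m/s².
Stopping distance: v·t_r + v²/(2a) = 74 with t_r = 1.2 s and a = 4.312 m/s².
So v² + 10.349 v − 638.18 = 0.
Positive root: v = −a·t_r + √((a·t_r)² + 2a·d) = −5.174 + √(26.770 + 638.18) = 20.6126 m/s.

Maximum speed ≈ 21 m/s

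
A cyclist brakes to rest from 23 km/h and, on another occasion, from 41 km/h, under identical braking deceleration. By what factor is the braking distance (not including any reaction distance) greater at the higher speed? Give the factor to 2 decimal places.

Braking distance d = v²/(2a), so with a fixed, d ∝ v².
Factor = (41/23)² = 1.7826² = 3.1777.

Factor ≈ 3.18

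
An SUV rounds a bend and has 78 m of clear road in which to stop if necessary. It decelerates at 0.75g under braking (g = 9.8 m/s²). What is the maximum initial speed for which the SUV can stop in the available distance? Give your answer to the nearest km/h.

Maximum speed ≈ 122 km/h

a = 0.75 × 9.8 = 7.350 m/s².
v²/(2a) = d ⇒ v = √(2 × 7.350 × 78) = √1146.60 = 33.8615 m/s.
33.8615 m/s × 3.6 = 121.901 km/h.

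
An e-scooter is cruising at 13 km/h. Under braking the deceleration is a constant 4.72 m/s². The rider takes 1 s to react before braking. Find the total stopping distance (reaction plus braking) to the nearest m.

13 km/h ÷ 3.6 = 3.6111 m/s.
Reaction distance = v·t_r = 3.6111 × 1 = 3.611 m.
Braking distance = v²/(2a) = 3.6111² / (2 × 4.720) = 13.040 / 9.440 = 1.381 m.
Total = 3.611 + 1.381 = 4.992 m.

Total stopping distance ≈ 5 m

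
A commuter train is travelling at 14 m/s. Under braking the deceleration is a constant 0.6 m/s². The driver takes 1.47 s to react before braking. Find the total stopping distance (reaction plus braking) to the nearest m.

Total stopping distance ≈ 184 m

Reaction distance = v·t_r = 14.0000 × 1.47 = 20.580 m.
Braking distance = v²/(2a) = 14.0000² / (2 × 0.600) = 196.000 / 1.200 = 163.333 m.
Total = 20.580 + 163.333 = 183.913 m.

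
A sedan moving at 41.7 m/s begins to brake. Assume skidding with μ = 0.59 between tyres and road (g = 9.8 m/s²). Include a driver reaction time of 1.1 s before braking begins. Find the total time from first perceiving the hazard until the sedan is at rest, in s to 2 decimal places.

a = μg = 0.59 × 9.8 = 5.782 m/s².
Braking time = v/a = 41.7000 / 5.782 = 7.212 s.
Total = 1.1 + 7.212 = 8.312 s.

Total time ≈ 8.31 s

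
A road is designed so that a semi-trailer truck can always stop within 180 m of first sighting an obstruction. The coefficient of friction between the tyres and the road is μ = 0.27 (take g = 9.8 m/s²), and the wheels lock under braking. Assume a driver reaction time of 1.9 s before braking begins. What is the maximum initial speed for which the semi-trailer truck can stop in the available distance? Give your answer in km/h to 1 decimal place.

Maximum speed ≈ 94.5 km/h

a = μg = 0.27 × 9.8 = 2.646 m/s².
Stopping distance: v·t_r + v²/(2a) = 180 with t_r = 1.9 s and a = 2.646 m/s².
So v² + 10.055 v − 952.56 = 0.
Positive root: v = −a·t_r + √((a·t_r)² + 2a·d) = −5.027 + √(25.271 + 952.56) = 26.2433 m/s.
26.2433 m/s × 3.6 = 94.476 km/h.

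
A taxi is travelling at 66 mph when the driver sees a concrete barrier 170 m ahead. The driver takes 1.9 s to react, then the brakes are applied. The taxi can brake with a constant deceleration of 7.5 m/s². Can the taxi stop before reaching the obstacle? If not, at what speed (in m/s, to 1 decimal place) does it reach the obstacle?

Yes — it stops about 55.9 m short of the obstacle, so it never reaches it

66 mph × 0.44704 = 29.5046 m/s.
Reaction distance = 29.5046 × 1.9 = 56.059 m.
Braking distance = v²/(2a) = 870.521 / 15.000 = 58.035 m.
Total stopping distance = 56.059 + 58.035 = 114.094 m, vs 170 m available — it stops with 170 − 114.094 = 55.906 m to spare.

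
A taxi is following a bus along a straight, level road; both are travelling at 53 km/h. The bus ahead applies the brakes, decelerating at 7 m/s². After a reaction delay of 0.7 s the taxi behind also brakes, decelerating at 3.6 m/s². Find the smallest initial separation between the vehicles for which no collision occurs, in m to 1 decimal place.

Minimum gap ≈ 24.9 m

53 km/h ÷ 3.6 = 14.7222 m/s.
Leader travels v²/(2a_L) = 216.743 / 14.000 = 15.482 m before stopping.
Follower covers v·t_r = 14.7222 × 0.7 = 10.306 m while reacting, then v²/(2a_F) = 216.743 / 7.200 = 30.103 m while braking, for a total of 10.306 + 30.103 = 40.409 m.
Since a_F ≤ a_L and the follower starts braking later, the follower is never slower than the leader, so the closest approach is when both have stopped.
Minimum gap = 40.409 − 15.482 = 24.927 m.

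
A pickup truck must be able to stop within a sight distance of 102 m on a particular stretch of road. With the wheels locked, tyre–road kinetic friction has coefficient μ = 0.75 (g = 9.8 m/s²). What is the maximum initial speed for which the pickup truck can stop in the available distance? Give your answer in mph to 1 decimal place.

Maximum speed ≈ 86.6 mph

a = μg = 0.75 × 9.8 = 7.350 m/s².
v²/(2a) = d ⇒ v = √(2 × 7.350 × 102) = √1499.40 = 38.7221 m/s.
38.7221 m/s ÷ 0.44704 = 86.619 mph.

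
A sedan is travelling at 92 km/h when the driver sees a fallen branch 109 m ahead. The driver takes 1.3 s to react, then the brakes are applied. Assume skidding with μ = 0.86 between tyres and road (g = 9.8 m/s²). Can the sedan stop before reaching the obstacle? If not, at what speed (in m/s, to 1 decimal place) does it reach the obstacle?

92 km/h ÷ 3.6 = 25.5556 m/s.
a = μg = 0.86 × 9.8 = 8.428 m/s².
Reaction distance = 25.5556 × 1.3 = 33.222 m.
Braking distance = v²/(2a) = 653.089 / 16.856 = 38.745 m.
Total stopping distance = 33.222 + 38.745 = 71.967 m, vs 109 m available — it stops with 109 − 71.967 = 37.033 m to spare.

Yes — it stops about 37.0 m short of the obstacle, so it never reaches it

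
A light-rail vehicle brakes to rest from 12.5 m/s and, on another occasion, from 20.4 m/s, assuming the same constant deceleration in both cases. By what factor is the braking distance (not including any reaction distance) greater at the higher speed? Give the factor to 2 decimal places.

Factor ≈ 2.66

Braking distance d = v²/(2a), so with a fixed, d ∝ v².
Factor = (20.4/12.5)² = 1.6320² = 2.6634.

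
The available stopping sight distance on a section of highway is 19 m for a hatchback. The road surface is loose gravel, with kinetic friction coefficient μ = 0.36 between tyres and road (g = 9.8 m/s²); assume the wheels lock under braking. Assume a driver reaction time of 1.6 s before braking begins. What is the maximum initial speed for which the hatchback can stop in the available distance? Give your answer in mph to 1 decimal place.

Maximum speed ≈ 16.2 mph

a = μg = 0.36 × 9.8 = 3.528 m/s².
Stopping distance: v·t_r + v²/(2a) = 19 with t_r = 1.6 s and a = 3.528 m/s².
So v² + 11.290 v − 134.06 = 0.
Positive root: v = −a·t_r + √((a·t_r)² + 2a·d) = −5.645 + √(31.866 + 134.06) = 7.2362 m/s.
7.2362 m/s ÷ 0.44704 = 16.187 mph.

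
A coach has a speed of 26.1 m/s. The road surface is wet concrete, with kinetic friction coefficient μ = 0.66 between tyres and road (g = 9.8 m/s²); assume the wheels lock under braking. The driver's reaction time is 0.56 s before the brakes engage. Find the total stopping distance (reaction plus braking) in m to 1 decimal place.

a = μg = 0.66 × 9.8 = 6.468 m/s².
Reaction distance = v·t_r = 26.1000 × 0.56 = 14.616 m.
Braking distance = v²/(2a) = 26.1000² / (2 × 6.468) = 681.210 / 12.936 = 52.660 m.
Total = 14.616 + 52.660 = 67.276 m.

Total stopping distance ≈ 67.3 m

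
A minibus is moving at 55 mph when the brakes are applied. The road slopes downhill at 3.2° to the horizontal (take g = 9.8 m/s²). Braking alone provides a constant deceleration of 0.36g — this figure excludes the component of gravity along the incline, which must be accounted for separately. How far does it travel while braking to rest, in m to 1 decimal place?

55 mph × 0.44704 = 24.5872 m/s.
a = 0.36 × 9.8 = 3.528 m/s².
Gravity along the downhill slope reduces the braking deceleration: a_eff = 3.528 − 9.8·sin 3.2° = 3.528 − 0.547 = 2.981 m/s².
Braking distance = v²/(2a) = 24.5872² / (2 × 2.981) = 604.530 / 5.962 = 101.397 m.

Braking distance ≈ 101.4 m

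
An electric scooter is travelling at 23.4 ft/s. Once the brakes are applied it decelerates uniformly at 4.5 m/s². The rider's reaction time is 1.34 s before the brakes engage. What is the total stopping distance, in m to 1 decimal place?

23.4 ft/s × 0.3048 = 7.1323 m/s.
Reaction distance = v·t_r = 7.1323 × 1.34 = 9.557 m.
Braking distance = v²/(2a) = 7.1323² / (2 × 4.500) = 50.870 / 9.000 = 5.652 m.
Total = 9.557 + 5.652 = 15.209 m.

Total stopping distance ≈ 15.2 m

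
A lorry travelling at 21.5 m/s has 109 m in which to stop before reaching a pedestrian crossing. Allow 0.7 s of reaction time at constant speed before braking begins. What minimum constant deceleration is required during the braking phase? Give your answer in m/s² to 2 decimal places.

Required deceleration ≈ 2.46 m/s²

Distance covered during reaction = 21.5000 × 0.7 = 15.050 m.
Distance available for braking: 109 − 15.050 = 93.950 m.
v² = 2a·d ⇒ a = v²/(2d) = 21.5000² / (2 × 93.950) = 462.250 / 187.900 = 2.4601 m/s².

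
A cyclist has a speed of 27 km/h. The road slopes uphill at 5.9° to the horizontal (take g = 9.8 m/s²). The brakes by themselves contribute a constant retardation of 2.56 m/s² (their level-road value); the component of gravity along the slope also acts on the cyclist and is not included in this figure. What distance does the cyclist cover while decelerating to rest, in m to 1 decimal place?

Braking distance ≈ 7.9 m

27 km/h ÷ 3.6 = 7.5000 m/s.
Gravity along the uphill slope adds to the braking deceleration: a_eff = 2.560 + 9.8·sin 5.9° = 2.560 + 1.007 = 3.567 m/s².
Braking distance = v²/(2a) = 7.5000² / (2 × 3.567) = 56.250 / 7.134 = 7.885 m.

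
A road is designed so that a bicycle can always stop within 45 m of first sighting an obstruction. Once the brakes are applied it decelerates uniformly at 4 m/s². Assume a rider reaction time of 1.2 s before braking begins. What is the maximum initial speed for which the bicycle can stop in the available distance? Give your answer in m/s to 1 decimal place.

Maximum speed ≈ 14.8 m/s

Stopping distance: v·t_r + v²/(2a) = 45 with t_r = 1.2 s and a = 4.000 m/s².
So v² + 9.600 v − 360.00 = 0.
Positive root: v = −a·t_r + √((a·t_r)² + 2a·d) = −4.800 + √(23.040 + 360.00) = 14.7714 m/s.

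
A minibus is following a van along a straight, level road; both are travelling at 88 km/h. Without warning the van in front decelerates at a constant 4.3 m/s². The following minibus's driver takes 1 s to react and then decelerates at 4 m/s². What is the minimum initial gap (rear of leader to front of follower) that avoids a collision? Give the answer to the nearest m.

88 km/h ÷ 3.6 = 24.4444 m/s.
Leader travels v²/(2a_L) = 597.529 / 8.600 = 69.480 m before stopping.
Follower covers v·t_r = 24.4444 × 1 = 24.444 m while reacting, then v²/(2a_F) = 597.529 / 8.000 = 74.691 m while braking, for a total of 24.444 + 74.691 = 99.135 m.
Since a_F ≤ a_L and the follower starts braking later, the follower is never slower than the leader, so the closest approach is when both have stopped.
Minimum gap = 99.135 − 69.480 = 29.655 m.

Minimum gap ≈ 30 m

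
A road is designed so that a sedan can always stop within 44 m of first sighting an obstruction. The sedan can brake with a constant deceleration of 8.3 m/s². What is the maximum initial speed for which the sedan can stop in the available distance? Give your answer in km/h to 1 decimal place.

v²/(2a) = d ⇒ v = √(2 × 8.300 × 44) = √730.40 = 27.0259 m/s.
27.0259 m/s × 3.6 = 97.293 km/h.

Maximum speed ≈ 97.3 km/h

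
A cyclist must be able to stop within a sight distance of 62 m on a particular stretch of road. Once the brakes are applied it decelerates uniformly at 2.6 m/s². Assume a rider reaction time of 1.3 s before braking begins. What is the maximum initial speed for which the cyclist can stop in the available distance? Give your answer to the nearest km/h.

Maximum speed ≈ 54 km/h

Stopping distance: v·t_r + v²/(2a) = 62 with t_r = 1.3 s and a = 2.600 m/s².
So v² + 6.760 v − 322.40 = 0.
Positive root: v = −a·t_r + √((a·t_r)² + 2a·d) = −3.380 + √(11.424 + 322.40) = 14.8909 m/s.
14.8909 m/s × 3.6 = 53.607 km/h.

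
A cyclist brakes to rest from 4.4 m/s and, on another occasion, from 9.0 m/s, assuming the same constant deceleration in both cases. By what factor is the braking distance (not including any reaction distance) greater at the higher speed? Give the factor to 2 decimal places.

Braking distance d = v²/(2a), so with a fixed, d ∝ v².
Factor = (9.0/4.4)² = 2.0455² = 4.1841.

Factor ≈ 4.18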